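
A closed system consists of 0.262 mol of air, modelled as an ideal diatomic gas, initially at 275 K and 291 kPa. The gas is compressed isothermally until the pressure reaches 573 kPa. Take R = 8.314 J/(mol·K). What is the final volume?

V₁ = nRT₁/P₁ = 0.262×8.314×275/291 = 2.06 L.
Isothermal: T stays 275 K; PV = const ⇒ V₂ = 1.05 L, P₂ = 573 kPa.

1.05 L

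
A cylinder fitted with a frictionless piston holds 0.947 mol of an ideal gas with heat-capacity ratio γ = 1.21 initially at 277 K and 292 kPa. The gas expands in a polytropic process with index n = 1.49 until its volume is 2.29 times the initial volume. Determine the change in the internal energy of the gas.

V₁ = nRT₁/P₁ = 0.947×8.314×277/292 = 7.47 L.
Polytropic n=1.49: T₂ = T₁(V₁/V₂)^(n−1) = 277×(0.437)^0.49 = 185 K; P₂ = P₁(V₁/V₂)^n = 85.0 kPa.
For an ideal gas ΔU = nCvΔT with Cv = R/(γ−1) = 39.6 J/(mol·K).
ΔU = 0.947×39.6×(185−277) = -3470 J.

-3470 J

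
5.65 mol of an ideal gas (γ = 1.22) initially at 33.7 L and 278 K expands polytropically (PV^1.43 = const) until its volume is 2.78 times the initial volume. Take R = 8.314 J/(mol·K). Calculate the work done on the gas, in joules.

-10800 J

P₁ = nRT₁/V₁ = 5.65×8.314×278/33.7 = 388 kPa.
Polytropic n=1.43: T₂ = T₁(V₁/V₂)^(n−1) = 278×(0.360)^0.43 = 179 K; P₂ = P₁(V₁/V₂)^n = 89.8 kPa.
W = (P₁V₁−P₂V₂)/(n−1) = (388×33.7−89.8×93.7)/0.43 = 10800 J.
Work done on the gas = −W_by = -10800 J.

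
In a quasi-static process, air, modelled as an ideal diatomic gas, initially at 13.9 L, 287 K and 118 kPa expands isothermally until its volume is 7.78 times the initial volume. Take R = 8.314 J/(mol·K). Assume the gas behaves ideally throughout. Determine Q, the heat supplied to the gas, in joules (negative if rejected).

3360 J

n = P₁V₁/(RT₁) = 118×13.9/(8.314×287) = 0.687 mol.
Isothermal: T stays 287 K; PV = const ⇒ V₂ = 108 L, P₂ = 15.2 kPa.
ΔU = 0 (ideal gas, T constant).
W = nRT ln(V₂/V₁) = 0.687×8.314×287×ln(7.78) = 3360 J.
Q = ΔU + W = 3360 J.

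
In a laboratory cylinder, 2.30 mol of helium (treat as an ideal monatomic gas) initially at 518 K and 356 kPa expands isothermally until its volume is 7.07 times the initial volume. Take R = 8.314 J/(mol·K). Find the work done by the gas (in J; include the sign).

19400 J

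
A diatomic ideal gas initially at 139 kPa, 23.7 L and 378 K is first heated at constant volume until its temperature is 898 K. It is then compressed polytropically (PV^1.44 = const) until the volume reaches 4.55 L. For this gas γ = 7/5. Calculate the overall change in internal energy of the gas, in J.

32200 J

n = P₁V₁/(RT₁) = 139×23.7/(8.314×378) = 1.05 mol.
Step 1 — Isochoric: V stays 23.7 L; P/T = const ⇒ T₂ = 898 K, P₂ = 330 kPa.
W = 0 (no volume change).
ΔU = nCvΔT = 1.05×20.8×(898−378) = 11300 J.
Q = ΔU = 11300 J.
State after step 1: P = 330 kPa, V = 23.7 L, T = 898 K.
Step 2 — Polytropic n=1.44: T₂ = T₁(V₁/V₂)^(n−1) = 898×(5.21)^0.44 = 1860 K; P₂ = P₁(V₁/V₂)^n = 3560 kPa.
W = (P₁V₁−P₂V₂)/(n−1) = (330×23.7−3560×4.55)/0.44 = -19000 J.
ΔU = nCvΔT = 1.05×20.8×(1860−898) = 20900 J.
Q = ΔU + W = 1900 J.
Net over both steps: W = -19000 J, Q = 13200 J, ΔU = 32200 J.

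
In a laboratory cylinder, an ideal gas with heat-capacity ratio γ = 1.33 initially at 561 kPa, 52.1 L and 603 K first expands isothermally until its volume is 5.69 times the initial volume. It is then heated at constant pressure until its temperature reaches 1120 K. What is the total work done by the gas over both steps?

n = P₁V₁/(RT₁) = 561×52.1/(8.314×603) = 5.83 mol.
Step 1 — Isothermal: T stays 603 K; PV = const ⇒ V₂ = 296 L, P₂ = 98.6 kPa.
ΔU = 0 (ideal gas, T constant).
W = nRT ln(V₂/V₁) = 5.83×8.314×603×ln(5.69) = 50800 J.
Q = ΔU + W = 50800 J.
State after step 1: P = 98.6 kPa, V = 296 L, T = 603 K.
Step 2 — Isobaric: P stays 98.6 kPa; V/T = const ⇒ T₂ = 1120 K, V₂ = 551 L.
W = PΔV = 98.6×(551−296) kPa·L = 25100 J.
ΔU = nCvΔT = 5.83×25.2×(1120−603) = 75900 J.
Q = ΔU + W = nCpΔT = 101000 J.
Net over both steps: W = 75900 J, Q = 152000 J, ΔU = 75900 J.

75900 J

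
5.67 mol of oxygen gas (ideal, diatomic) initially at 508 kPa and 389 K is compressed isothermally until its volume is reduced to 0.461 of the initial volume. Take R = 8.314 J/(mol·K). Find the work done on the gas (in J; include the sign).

14200 J

V₁ = nRT₁/P₁ = 5.67×8.314×389/508 = 36.1 L.
Isothermal: T stays 389 K; PV = const ⇒ V₂ = 16.6 L, P₂ = 1100 kPa.
W = nRT ln(V₂/V₁) = 5.67×8.314×389×ln(0.461) = -14200 J.
Work done on the gas = −W_by = 14200 J.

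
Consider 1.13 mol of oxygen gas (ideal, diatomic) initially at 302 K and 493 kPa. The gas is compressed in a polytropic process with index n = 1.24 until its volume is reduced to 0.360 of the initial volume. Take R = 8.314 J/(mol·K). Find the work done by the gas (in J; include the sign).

-3280 J

V₁ = nRT₁/P₁ = 1.13×8.314×302/493 = 5.76 L.
Polytropic n=1.24: T₂ = T₁(V₁/V₂)^(n−1) = 302×(2.78)^0.24 = 386 K; P₂ = P₁(V₁/V₂)^n = 1750 kPa.
W = (P₁V₁−P₂V₂)/(n−1) = (493×5.76−1750×2.07)/0.24 = -3280 J.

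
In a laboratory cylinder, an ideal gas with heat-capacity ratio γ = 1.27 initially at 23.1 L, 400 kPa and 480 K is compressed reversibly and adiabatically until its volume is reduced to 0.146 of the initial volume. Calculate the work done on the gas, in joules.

n = P₁V₁/(RT₁) = 400×23.1/(8.314×480) = 2.32 mol.
Adiabatic: TV^(γ−1) = const ⇒ T₂ = 480×(6.85)^0.270 = 807 K; PV^γ = const ⇒ P₂ = 4610 kPa.
ΔU = nCvΔT = 2.32×30.8×(807−480) = 23300 J.
Q = 0 for an adiabatic process, so W = −ΔU = -23300 J.
Work done on the gas = −W_by = 23300 J.

23300 J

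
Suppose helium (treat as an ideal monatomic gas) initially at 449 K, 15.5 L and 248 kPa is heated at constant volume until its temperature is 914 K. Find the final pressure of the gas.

Isochoric: V stays 15.5 L; P/T = const ⇒ T₂ = 914 K, P₂ = 505 kPa.

505 kPa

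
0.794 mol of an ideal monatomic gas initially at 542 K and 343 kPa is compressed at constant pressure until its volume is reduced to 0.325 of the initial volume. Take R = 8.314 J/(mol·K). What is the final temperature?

176 K

V₁ = nRT₁/P₁ = 0.794×8.314×542/343 = 10.4 L.
Isobaric: P stays 343 kPa; V/T = const ⇒ T₂ = 176 K, V₂ = 3.39 L.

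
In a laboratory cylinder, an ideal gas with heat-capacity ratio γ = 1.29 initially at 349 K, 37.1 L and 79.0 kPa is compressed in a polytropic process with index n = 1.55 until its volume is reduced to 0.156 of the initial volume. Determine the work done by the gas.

-9480 J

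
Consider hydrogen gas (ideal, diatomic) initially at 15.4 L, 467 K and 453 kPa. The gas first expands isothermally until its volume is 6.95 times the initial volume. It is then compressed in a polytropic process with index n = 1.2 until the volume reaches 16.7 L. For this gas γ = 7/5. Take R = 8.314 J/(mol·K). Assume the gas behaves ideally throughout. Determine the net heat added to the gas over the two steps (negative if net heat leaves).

n = P₁V₁/(RT₁) = 453×15.4/(8.314×467) = 1.80 mol.
Step 1 — Isothermal: T stays 467 K; PV = const ⇒ V₂ = 107 L, P₂ = 65.2 kPa.
ΔU = 0 (ideal gas, T constant).
W = nRT ln(V₂/V₁) = 1.80×8.314×467×ln(6.95) = 13500 J.
Q = ΔU + W = 13500 J.
State after step 1: P = 65.2 kPa, V = 107 L, T = 467 K.
Step 2 — Polytropic n=1.2: T₂ = T₁(V₁/V₂)^(n−1) = 467×(6.41)^0.20 = 677 K; P₂ = P₁(V₁/V₂)^n = 606 kPa.
W = (P₁V₁−P₂V₂)/(n−1) = (65.2×107−606×16.7)/0.20 = -15700 J.
ΔU = nCvΔT = 1.80×20.8×(677−467) = 7850 J.
Q = ΔU + W = -7850 J.
Net over both steps: W = -2170 J, Q = 5680 J, ΔU = 7850 J.

5680 J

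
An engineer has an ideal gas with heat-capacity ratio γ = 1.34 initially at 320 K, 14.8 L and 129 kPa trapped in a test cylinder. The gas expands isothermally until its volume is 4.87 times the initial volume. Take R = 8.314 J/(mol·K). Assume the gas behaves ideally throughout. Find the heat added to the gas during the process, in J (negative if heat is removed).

n = P₁V₁/(RT₁) = 129×14.8/(8.314×320) = 0.718 mol.
Isothermal: T stays 320 K; PV = const ⇒ V₂ = 72.1 L, P₂ = 26.5 kPa.
ΔU = 0 (ideal gas, T constant).
W = nRT ln(V₂/V₁) = 0.718×8.314×320×ln(4.87) = 3020 J.
Q = ΔU + W = 3020 J.

3020 J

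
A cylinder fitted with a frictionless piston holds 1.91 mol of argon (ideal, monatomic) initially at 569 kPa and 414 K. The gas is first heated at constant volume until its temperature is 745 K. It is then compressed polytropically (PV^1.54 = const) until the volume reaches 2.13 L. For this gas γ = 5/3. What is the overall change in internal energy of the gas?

V₁ = nRT₁/P₁ = 1.91×8.314×414/569 = 11.6 L.
Step 1 — Isochoric: V stays 11.6 L; P/T = const ⇒ T₂ = 745 K, P₂ = 1020 kPa.
W = 0 (no volume change).
ΔU = nCvΔT = 1.91×12.5×(745−414) = 7880 J.
Q = ΔU = 7880 J.
State after step 1: P = 1020 kPa, V = 11.6 L, T = 745 K.
Step 2 — Polytropic n=1.54: T₂ = T₁(V₁/V₂)^(n−1) = 745×(5.42)^0.54 = 1860 K; P₂ = P₁(V₁/V₂)^n = 13800 kPa.
W = (P₁V₁−P₂V₂)/(n−1) = (1020×11.6−13800×2.13)/0.54 = -32700 J.
ΔU = nCvΔT = 1.91×12.5×(1860−745) = 26500 J.
Q = ΔU + W = -6210 J.
Net over both steps: W = -32700 J, Q = 1670 J, ΔU = 34400 J.

34400 J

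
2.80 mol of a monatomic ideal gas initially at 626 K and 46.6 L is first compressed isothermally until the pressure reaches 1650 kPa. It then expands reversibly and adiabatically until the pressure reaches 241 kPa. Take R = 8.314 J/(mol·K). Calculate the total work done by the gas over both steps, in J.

P₁ = nRT₁/V₁ = 2.80×8.314×626/46.6 = 313 kPa.
Step 1 — Isothermal: T stays 626 K; PV = const ⇒ V₂ = 8.83 L, P₂ = 1650 kPa.
ΔU = 0 (ideal gas, T constant).
W = nRT ln(V₂/V₁) = 2.80×8.314×626×ln(0.190) = -24200 J.
Q = ΔU + W = -24200 J.
State after step 1: P = 1650 kPa, V = 8.83 L, T = 626 K.
Step 2 — Adiabatic: T₂/T₁ = (P₂/P₁)^((γ−1)/γ) ⇒ T₂ = 626×(0.146)^0.400 = 290 K; V₂ = 28.0 L.
ΔU = nCvΔT = 2.80×12.5×(290−626) = -11700 J.
Q = 0 for an adiabatic process, so W = −ΔU = 11700 J.
Net over both steps: W = -12500 J, Q = -24200 J, ΔU = -11700 J.

-12500 J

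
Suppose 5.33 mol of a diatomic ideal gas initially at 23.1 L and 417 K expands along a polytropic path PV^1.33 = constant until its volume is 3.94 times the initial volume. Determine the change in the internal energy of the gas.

-16800 J

P₁ = nRT₁/V₁ = 5.33×8.314×417/23.1 = 800 kPa.
Polytropic n=1.33: T₂ = T₁(V₁/V₂)^(n−1) = 417×(0.254)^0.33 = 265 K; P₂ = P₁(V₁/V₂)^n = 129 kPa.
For an ideal gas ΔU = nCvΔT with Cv = (5/2)R = 20.8 J/(mol·K).
ΔU = 5.33×20.8×(265−417) = -16800 J.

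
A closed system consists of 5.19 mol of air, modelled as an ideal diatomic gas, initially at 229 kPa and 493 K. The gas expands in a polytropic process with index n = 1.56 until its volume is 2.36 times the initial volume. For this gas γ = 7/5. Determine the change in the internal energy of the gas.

V₁ = nRT₁/P₁ = 5.19×8.314×493/229 = 92.9 L.
Polytropic n=1.56: T₂ = T₁(V₁/V₂)^(n−1) = 493×(0.424)^0.56 = 305 K; P₂ = P₁(V₁/V₂)^n = 60.0 kPa.
For an ideal gas ΔU = nCvΔT with Cv = (5/2)R = 20.8 J/(mol·K).
ΔU = 5.19×20.8×(305−493) = -20300 J.

-20300 J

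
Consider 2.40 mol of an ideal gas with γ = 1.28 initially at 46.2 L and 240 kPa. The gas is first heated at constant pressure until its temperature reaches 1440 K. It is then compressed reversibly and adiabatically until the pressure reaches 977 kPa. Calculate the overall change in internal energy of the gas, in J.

99900 J

T₁ = P₁V₁/(nR) = 240×46.2/(2.40×8.314) = 556 K.
Step 1 — Isobaric: P stays 240 kPa; V/T = const ⇒ T₂ = 1440 K, V₂ = 120 L.
W = PΔV = 240×(120−46.2) kPa·L = 17600 J.
ΔU = nCvΔT = 2.40×29.7×(1440−556) = 63000 J.
Q = ΔU + W = nCpΔT = 80700 J.
State after step 1: P = 240 kPa, V = 120 L, T = 1440 K.
Step 2 — Adiabatic: T₂/T₁ = (P₂/P₁)^((γ−1)/γ) ⇒ T₂ = 1440×(4.07)^0.219 = 1960 K; V₂ = 40.0 L.
ΔU = nCvΔT = 2.40×29.7×(1960−1440) = 36900 J.
Q = 0 for an adiabatic process, so W = −ΔU = -36900 J.
Net over both steps: W = -19200 J, Q = 80700 J, ΔU = 99900 J.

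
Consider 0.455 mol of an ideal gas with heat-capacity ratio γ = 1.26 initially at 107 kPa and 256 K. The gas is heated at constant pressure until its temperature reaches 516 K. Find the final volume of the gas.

V₁ = nRT₁/P₁ = 0.455×8.314×256/107 = 9.05 L.
Isobaric: P stays 107 kPa; V/T = const ⇒ T₂ = 516 K, V₂ = 18.2 L.

18.2 L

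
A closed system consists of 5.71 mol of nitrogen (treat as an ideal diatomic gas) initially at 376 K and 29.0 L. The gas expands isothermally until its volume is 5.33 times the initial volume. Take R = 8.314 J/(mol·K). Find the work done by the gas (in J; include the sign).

P₁ = nRT₁/V₁ = 5.71×8.314×376/29.0 = 616 kPa.
Isothermal: T stays 376 K; PV = const ⇒ V₂ = 155 L, P₂ = 115 kPa.
W = nRT ln(V₂/V₁) = 5.71×8.314×376×ln(5.33) = 29900 J.

29900 J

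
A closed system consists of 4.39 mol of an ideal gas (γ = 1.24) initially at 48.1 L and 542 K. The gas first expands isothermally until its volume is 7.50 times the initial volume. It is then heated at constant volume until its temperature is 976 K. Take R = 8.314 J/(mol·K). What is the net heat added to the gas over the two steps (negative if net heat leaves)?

106000 J

P₁ = nRT₁/V₁ = 4.39×8.314×542/48.1 = 411 kPa.
Step 1 — Isothermal: T stays 542 K; PV = const ⇒ V₂ = 361 L, P₂ = 54.8 kPa.
ΔU = 0 (ideal gas, T constant).
W = nRT ln(V₂/V₁) = 4.39×8.314×542×ln(7.50) = 39900 J.
Q = ΔU + W = 39900 J.
State after step 1: P = 54.8 kPa, V = 361 L, T = 542 K.
Step 2 — Isochoric: V stays 361 L; P/T = const ⇒ T₂ = 976 K, P₂ = 98.7 kPa.
W = 0 (no volume change).
ΔU = nCvΔT = 4.39×34.6×(976−542) = 66000 J.
Q = ΔU = 66000 J.
Net over both steps: W = 39900 J, Q = 106000 J, ΔU = 66000 J.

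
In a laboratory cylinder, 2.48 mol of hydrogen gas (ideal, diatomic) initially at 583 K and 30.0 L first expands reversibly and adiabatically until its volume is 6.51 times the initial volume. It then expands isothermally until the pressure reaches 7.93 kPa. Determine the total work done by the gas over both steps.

P₁ = nRT₁/V₁ = 2.48×8.314×583/30.0 = 401 kPa.
Step 1 — Adiabatic: TV^(γ−1) = const ⇒ T₂ = 583×(0.154)^0.400 = 276 K; PV^γ = const ⇒ P₂ = 29.1 kPa.
ΔU = nCvΔT = 2.48×20.8×(276−583) = -15800 J.
Q = 0 for an adiabatic process, so W = −ΔU = 15800 J.
State after step 1: P = 29.1 kPa, V = 195 L, T = 276 K.
Step 2 — Isothermal: T stays 276 K; PV = const ⇒ V₂ = 717 L, P₂ = 7.93 kPa.
ΔU = 0 (ideal gas, T constant).
W = nRT ln(V₂/V₁) = 2.48×8.314×276×ln(3.67) = 7390 J.
Q = ΔU + W = 7390 J.
Net over both steps: W = 23200 J, Q = 7390 J, ΔU = -15800 J.

23200 J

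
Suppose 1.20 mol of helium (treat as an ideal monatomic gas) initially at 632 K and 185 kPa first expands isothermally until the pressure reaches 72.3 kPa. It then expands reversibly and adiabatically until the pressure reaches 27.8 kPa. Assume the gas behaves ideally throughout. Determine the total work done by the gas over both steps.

8930 J

V₁ = nRT₁/P₁ = 1.20×8.314×632/185 = 34.1 L.
Step 1 — Isothermal: T stays 632 K; PV = const ⇒ V₂ = 87.2 L, P₂ = 72.3 kPa.
ΔU = 0 (ideal gas, T constant).
W = nRT ln(V₂/V₁) = 1.20×8.314×632×ln(2.56) = 5920 J.
Q = ΔU + W = 5920 J.
State after step 1: P = 72.3 kPa, V = 87.2 L, T = 632 K.
Step 2 — Adiabatic: T₂/T₁ = (P₂/P₁)^((γ−1)/γ) ⇒ T₂ = 632×(0.385)^0.400 = 431 K; V₂ = 155 L.
ΔU = nCvΔT = 1.20×12.5×(431−632) = -3000 J.
Q = 0 for an adiabatic process, so W = −ΔU = 3000 J.
Net over both steps: W = 8930 J, Q = 5920 J, ΔU = -3000 J.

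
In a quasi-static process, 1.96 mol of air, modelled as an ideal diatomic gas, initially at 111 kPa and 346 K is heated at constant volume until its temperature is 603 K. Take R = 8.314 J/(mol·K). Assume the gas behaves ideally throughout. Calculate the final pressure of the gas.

193 kPa

V₁ = nRT₁/P₁ = 1.96×8.314×346/111 = 50.8 L.
Isochoric: V stays 50.8 L; P/T = const ⇒ T₂ = 603 K, P₂ = 193 kPa.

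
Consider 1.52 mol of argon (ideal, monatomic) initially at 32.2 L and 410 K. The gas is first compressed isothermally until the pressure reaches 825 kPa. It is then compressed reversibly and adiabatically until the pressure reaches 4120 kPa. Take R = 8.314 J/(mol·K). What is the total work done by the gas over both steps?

-15500 J

P₁ = nRT₁/V₁ = 1.52×8.314×410/32.2 = 161 kPa.
Step 1 — Isothermal: T stays 410 K; PV = const ⇒ V₂ = 6.28 L, P₂ = 825 kPa.
ΔU = 0 (ideal gas, T constant).
W = nRT ln(V₂/V₁) = 1.52×8.314×410×ln(0.195) = -8470 J.
Q = ΔU + W = -8470 J.
State after step 1: P = 825 kPa, V = 6.28 L, T = 410 K.
Step 2 — Adiabatic: T₂/T₁ = (P₂/P₁)^((γ−1)/γ) ⇒ T₂ = 410×(4.99)^0.400 = 780 K; V₂ = 2.39 L.
ΔU = nCvΔT = 1.52×12.5×(780−410) = 7020 J.
Q = 0 for an adiabatic process, so W = −ΔU = -7020 J.
Net over both steps: W = -15500 J, Q = -8470 J, ΔU = 7020 J.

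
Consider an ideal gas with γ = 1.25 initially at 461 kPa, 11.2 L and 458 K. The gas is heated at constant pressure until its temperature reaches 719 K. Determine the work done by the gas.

2940 J

n = P₁V₁/(RT₁) = 461×11.2/(8.314×458) = 1.36 mol.
Isobaric: P stays 461 kPa; V/T = const ⇒ T₂ = 719 K, V₂ = 17.6 L.
W = PΔV = 461×(17.6−11.2) kPa·L = 2940 J.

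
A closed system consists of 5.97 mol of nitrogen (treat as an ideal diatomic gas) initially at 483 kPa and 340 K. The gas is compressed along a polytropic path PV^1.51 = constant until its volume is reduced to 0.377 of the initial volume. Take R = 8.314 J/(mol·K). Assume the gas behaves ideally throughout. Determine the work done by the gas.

-21300 J

V₁ = nRT₁/P₁ = 5.97×8.314×340/483 = 34.9 L.
Polytropic n=1.51: T₂ = T₁(V₁/V₂)^(n−1) = 340×(2.65)^0.51 = 559 K; P₂ = P₁(V₁/V₂)^n = 2110 kPa.
W = (P₁V₁−P₂V₂)/(n−1) = (483×34.9−2110×13.2)/0.51 = -21300 J.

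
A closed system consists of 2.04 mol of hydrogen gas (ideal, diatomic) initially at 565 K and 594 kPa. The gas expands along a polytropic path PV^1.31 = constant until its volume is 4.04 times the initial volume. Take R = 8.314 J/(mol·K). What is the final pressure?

95.4 kPa

V₁ = nRT₁/P₁ = 2.04×8.314×565/594 = 16.1 L.
Polytropic n=1.31: T₂ = T₁(V₁/V₂)^(n−1) = 565×(0.248)^0.31 = 366 K; P₂ = P₁(V₁/V₂)^n = 95.4 kPa.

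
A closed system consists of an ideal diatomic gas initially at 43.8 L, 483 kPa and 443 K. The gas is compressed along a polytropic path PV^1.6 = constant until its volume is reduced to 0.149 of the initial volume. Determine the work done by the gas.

-75200 J

n = P₁V₁/(RT₁) = 483×43.8/(8.314×443) = 5.74 mol.
Polytropic n=1.6: T₂ = T₁(V₁/V₂)^(n−1) = 443×(6.71)^0.60 = 1390 K; P₂ = P₁(V₁/V₂)^n = 10200 kPa.
W = (P₁V₁−P₂V₂)/(n−1) = (483×43.8−10200×6.53)/0.60 = -75200 J.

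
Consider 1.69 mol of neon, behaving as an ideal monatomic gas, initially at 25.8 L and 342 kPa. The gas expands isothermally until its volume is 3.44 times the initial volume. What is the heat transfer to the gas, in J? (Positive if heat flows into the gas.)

10900 J

T₁ = P₁V₁/(nR) = 342×25.8/(1.69×8.314) = 628 K.
Isothermal: T stays 628 K; PV = const ⇒ V₂ = 88.8 L, P₂ = 99.4 kPa.
ΔU = 0 (ideal gas, T constant).
W = nRT ln(V₂/V₁) = 1.69×8.314×628×ln(3.44) = 10900 J.
Q = ΔU + W = 10900 J.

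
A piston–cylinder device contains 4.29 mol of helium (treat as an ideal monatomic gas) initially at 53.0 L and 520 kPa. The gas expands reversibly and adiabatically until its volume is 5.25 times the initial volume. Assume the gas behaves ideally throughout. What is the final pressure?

32.8 kPa

T₁ = P₁V₁/(nR) = 520×53.0/(4.29×8.314) = 773 K.
Adiabatic: TV^(γ−1) = const ⇒ T₂ = 773×(0.190)^0.667 = 256 K; PV^γ = const ⇒ P₂ = 32.8 kPa.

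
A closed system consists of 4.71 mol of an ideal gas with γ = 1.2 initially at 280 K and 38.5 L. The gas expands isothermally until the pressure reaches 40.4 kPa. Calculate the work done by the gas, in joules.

21400 J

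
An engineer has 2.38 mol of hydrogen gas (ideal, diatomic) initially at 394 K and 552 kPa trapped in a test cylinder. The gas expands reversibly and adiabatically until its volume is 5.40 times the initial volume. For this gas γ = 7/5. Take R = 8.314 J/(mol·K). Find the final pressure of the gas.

V₁ = nRT₁/P₁ = 2.38×8.314×394/552 = 14.1 L.
Adiabatic: TV^(γ−1) = const ⇒ T₂ = 394×(0.185)^0.400 = 201 K; PV^γ = const ⇒ P₂ = 52.1 kPa.

52.1 kPa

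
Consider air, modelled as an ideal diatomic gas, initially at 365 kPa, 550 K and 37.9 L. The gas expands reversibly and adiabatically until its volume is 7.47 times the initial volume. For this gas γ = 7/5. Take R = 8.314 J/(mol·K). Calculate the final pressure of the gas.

Adiabatic: TV^(γ−1) = const ⇒ T₂ = 550×(0.134)^0.400 = 246 K; PV^γ = const ⇒ P₂ = 21.9 kPa.

21.9 kPa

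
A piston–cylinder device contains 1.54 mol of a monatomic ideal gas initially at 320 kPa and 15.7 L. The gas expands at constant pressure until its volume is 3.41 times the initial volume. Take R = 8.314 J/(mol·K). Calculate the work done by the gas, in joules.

T₁ = P₁V₁/(nR) = 320×15.7/(1.54×8.314) = 392 K.
Isobaric: P stays 320 kPa; V/T = const ⇒ T₂ = 1340 K, V₂ = 53.5 L.
W = PΔV = 320×(53.5−15.7) kPa·L = 12100 J.

12100 J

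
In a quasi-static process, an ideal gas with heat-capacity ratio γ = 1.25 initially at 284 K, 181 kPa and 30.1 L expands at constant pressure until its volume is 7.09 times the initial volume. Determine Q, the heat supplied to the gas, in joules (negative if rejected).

n = P₁V₁/(RT₁) = 181×30.1/(8.314×284) = 2.31 mol.
Isobaric: P stays 181 kPa; V/T = const ⇒ T₂ = 2010 K, V₂ = 213 L.
W = PΔV = 181×(213−30.1) kPa·L = 33200 J.
ΔU = nCvΔT = 2.31×33.3×(2010−284) = 133000 J.
Q = ΔU + W = nCpΔT = 166000 J.

166000 J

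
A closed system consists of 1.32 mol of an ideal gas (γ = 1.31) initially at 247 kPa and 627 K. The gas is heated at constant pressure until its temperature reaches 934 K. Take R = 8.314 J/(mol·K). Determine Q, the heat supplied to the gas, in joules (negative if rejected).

V₁ = nRT₁/P₁ = 1.32×8.314×627/247 = 27.9 L.
Isobaric: P stays 247 kPa; V/T = const ⇒ T₂ = 934 K, V₂ = 41.5 L.
W = PΔV = 247×(41.5−27.9) kPa·L = 3370 J.
ΔU = nCvΔT = 1.32×26.8×(934−627) = 10900 J.
Q = ΔU + W = nCpΔT = 14200 J.

14200 J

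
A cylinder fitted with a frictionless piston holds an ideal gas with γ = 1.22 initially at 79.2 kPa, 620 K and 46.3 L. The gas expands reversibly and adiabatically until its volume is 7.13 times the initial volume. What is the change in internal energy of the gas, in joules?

n = P₁V₁/(RT₁) = 79.2×46.3/(8.314×620) = 0.711 mol.
Adiabatic: TV^(γ−1) = const ⇒ T₂ = 620×(0.140)^0.220 = 402 K; PV^γ = const ⇒ P₂ = 7.21 kPa.
For an ideal gas ΔU = nCvΔT with Cv = R/(γ−1) = 37.8 J/(mol·K).
ΔU = 0.711×37.8×(402−620) = -5850 J.

-5850 J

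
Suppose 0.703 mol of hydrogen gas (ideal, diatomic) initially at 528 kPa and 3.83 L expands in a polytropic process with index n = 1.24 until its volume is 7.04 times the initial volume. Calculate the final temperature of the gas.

217 K

T₁ = P₁V₁/(nR) = 528×3.83/(0.703×8.314) = 346 K.
Polytropic n=1.24: T₂ = T₁(V₁/V₂)^(n−1) = 346×(0.142)^0.24 = 217 K; P₂ = P₁(V₁/V₂)^n = 47.0 kPa.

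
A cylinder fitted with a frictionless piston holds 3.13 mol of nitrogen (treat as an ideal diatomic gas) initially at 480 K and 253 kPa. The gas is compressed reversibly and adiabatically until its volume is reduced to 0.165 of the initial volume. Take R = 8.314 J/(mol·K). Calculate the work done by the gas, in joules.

V₁ = nRT₁/P₁ = 3.13×8.314×480/253 = 49.4 L.
Adiabatic: TV^(γ−1) = const ⇒ T₂ = 480×(6.06)^0.400 = 987 K; PV^γ = const ⇒ P₂ = 3150 kPa.
ΔU = nCvΔT = 3.13×20.8×(987−480) = 33000 J.
Q = 0 for an adiabatic process, so W = −ΔU = -33000 J.

-33000 J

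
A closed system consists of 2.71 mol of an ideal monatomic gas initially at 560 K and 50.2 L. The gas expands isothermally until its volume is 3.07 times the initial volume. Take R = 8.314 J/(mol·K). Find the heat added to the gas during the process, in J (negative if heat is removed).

14200 J

P₁ = nRT₁/V₁ = 2.71×8.314×560/50.2 = 251 kPa.
Isothermal: T stays 560 K; PV = const ⇒ V₂ = 154 L, P₂ = 81.9 kPa.
ΔU = 0 (ideal gas, T constant).
W = nRT ln(V₂/V₁) = 2.71×8.314×560×ln(3.07) = 14200 J.
Q = ΔU + W = 14200 J.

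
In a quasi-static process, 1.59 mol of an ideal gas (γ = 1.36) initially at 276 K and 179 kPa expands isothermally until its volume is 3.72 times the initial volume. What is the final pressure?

48.1 kPa

V₁ = nRT₁/P₁ = 1.59×8.314×276/179 = 20.4 L.
Isothermal: T stays 276 K; PV = const ⇒ V₂ = 75.8 L, P₂ = 48.1 kPa.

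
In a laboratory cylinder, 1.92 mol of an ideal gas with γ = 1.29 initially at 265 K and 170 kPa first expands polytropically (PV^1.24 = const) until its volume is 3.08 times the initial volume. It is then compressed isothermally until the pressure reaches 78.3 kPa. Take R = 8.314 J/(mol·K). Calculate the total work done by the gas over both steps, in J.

V₁ = nRT₁/P₁ = 1.92×8.314×265/170 = 24.9 L.
Step 1 — Polytropic n=1.24: T₂ = T₁(V₁/V₂)^(n−1) = 265×(0.325)^0.24 = 202 K; P₂ = P₁(V₁/V₂)^n = 42.1 kPa.
W = (P₁V₁−P₂V₂)/(n−1) = (170×24.9−42.1×76.6)/0.24 = 4170 J.
ΔU = nCvΔT = 1.92×28.7×(202−265) = -3450 J.
Q = ΔU + W = 719 J.
State after step 1: P = 42.1 kPa, V = 76.6 L, T = 202 K.
Step 2 — Isothermal: T stays 202 K; PV = const ⇒ V₂ = 41.2 L, P₂ = 78.3 kPa.
ΔU = 0 (ideal gas, T constant).
W = nRT ln(V₂/V₁) = 1.92×8.314×202×ln(0.538) = -2000 J.
Q = ΔU + W = -2000 J.
Net over both steps: W = 2170 J, Q = -1280 J, ΔU = -3450 J.

2170 J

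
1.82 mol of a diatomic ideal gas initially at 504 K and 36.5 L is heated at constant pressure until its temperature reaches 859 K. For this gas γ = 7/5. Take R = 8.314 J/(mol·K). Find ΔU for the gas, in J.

P₁ = nRT₁/V₁ = 1.82×8.314×504/36.5 = 209 kPa.
Isobaric: P stays 209 kPa; V/T = const ⇒ T₂ = 859 K, V₂ = 62.2 L.
For an ideal gas ΔU = nCvΔT with Cv = (5/2)R = 20.8 J/(mol·K).
ΔU = 1.82×20.8×(859−504) = 13400 J.

13400 J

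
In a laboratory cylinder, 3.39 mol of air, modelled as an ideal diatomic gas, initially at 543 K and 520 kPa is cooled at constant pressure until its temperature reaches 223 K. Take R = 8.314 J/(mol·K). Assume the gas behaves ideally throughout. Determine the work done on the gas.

9020 J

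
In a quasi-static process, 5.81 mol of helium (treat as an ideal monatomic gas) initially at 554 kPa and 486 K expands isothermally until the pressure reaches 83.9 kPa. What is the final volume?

280 L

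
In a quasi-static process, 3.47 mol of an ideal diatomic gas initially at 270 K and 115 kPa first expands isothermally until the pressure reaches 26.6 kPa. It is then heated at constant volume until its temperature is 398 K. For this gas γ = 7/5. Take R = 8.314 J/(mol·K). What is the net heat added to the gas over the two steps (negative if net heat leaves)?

20600 J

V₁ = nRT₁/P₁ = 3.47×8.314×270/115 = 67.7 L.
Step 1 — Isothermal: T stays 270 K; PV = const ⇒ V₂ = 293 L, P₂ = 26.6 kPa.
ΔU = 0 (ideal gas, T constant).
W = nRT ln(V₂/V₁) = 3.47×8.314×270×ln(4.32) = 11400 J.
Q = ΔU + W = 11400 J.
State after step 1: P = 26.6 kPa, V = 293 L, T = 270 K.
Step 2 — Isochoric: V stays 293 L; P/T = const ⇒ T₂ = 398 K, P₂ = 39.2 kPa.
W = 0 (no volume change).
ΔU = nCvΔT = 3.47×20.8×(398−270) = 9230 J.
Q = ΔU = 9230 J.
Net over both steps: W = 11400 J, Q = 20600 J, ΔU = 9230 J.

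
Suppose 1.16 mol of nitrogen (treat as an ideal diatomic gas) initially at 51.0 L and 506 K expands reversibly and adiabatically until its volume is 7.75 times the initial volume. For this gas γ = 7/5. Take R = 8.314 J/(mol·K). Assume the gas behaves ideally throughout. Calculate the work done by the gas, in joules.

P₁ = nRT₁/V₁ = 1.16×8.314×506/51.0 = 95.7 kPa.
Adiabatic: TV^(γ−1) = const ⇒ T₂ = 506×(0.129)^0.400 = 223 K; PV^γ = const ⇒ P₂ = 5.44 kPa.
ΔU = nCvΔT = 1.16×20.8×(223−506) = -6820 J.
Q = 0 for an adiabatic process, so W = −ΔU = 6820 J.

6820 J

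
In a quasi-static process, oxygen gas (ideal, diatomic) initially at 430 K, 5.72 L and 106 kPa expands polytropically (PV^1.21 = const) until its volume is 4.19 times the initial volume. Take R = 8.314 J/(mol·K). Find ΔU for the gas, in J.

-394 J

n = P₁V₁/(RT₁) = 106×5.72/(8.314×430) = 0.170 mol.
Polytropic n=1.21: T₂ = T₁(V₁/V₂)^(n−1) = 430×(0.239)^0.21 = 318 K; P₂ = P₁(V₁/V₂)^n = 18.7 kPa.
For an ideal gas ΔU = nCvΔT with Cv = (5/2)R = 20.8 J/(mol·K).
ΔU = 0.170×20.8×(318−430) = -394 J.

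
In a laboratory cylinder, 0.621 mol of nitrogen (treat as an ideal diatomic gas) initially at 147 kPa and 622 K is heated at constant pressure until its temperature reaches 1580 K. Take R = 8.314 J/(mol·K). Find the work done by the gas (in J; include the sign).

V₁ = nRT₁/P₁ = 0.621×8.314×622/147 = 21.8 L.
Isobaric: P stays 147 kPa; V/T = const ⇒ T₂ = 1580 K, V₂ = 55.5 L.
W = PΔV = 147×(55.5−21.8) kPa·L = 4950 J.

4950 J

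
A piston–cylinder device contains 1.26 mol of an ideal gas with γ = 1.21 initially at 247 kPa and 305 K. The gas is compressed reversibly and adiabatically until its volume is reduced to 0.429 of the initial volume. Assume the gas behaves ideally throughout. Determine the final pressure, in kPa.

688 kPa

V₁ = nRT₁/P₁ = 1.26×8.314×305/247 = 12.9 L.
Adiabatic: TV^(γ−1) = const ⇒ T₂ = 305×(2.33)^0.210 = 364 K; PV^γ = const ⇒ P₂ = 688 kPa.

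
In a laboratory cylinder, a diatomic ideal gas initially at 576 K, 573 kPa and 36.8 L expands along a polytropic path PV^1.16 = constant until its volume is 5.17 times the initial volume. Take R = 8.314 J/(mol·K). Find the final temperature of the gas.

443 K

Polytropic n=1.16: T₂ = T₁(V₁/V₂)^(n−1) = 576×(0.193)^0.16 = 443 K; P₂ = P₁(V₁/V₂)^n = 85.2 kPa.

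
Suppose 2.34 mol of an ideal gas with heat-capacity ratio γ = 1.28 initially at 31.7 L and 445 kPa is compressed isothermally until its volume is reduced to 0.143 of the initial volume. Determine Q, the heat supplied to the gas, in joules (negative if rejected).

-27400 J

T₁ = P₁V₁/(nR) = 445×31.7/(2.34×8.314) = 725 K.
Isothermal: T stays 725 K; PV = const ⇒ V₂ = 4.53 L, P₂ = 3110 kPa.
ΔU = 0 (ideal gas, T constant).
W = nRT ln(V₂/V₁) = 2.34×8.314×725×ln(0.143) = -27400 J.
Q = ΔU + W = -27400 J.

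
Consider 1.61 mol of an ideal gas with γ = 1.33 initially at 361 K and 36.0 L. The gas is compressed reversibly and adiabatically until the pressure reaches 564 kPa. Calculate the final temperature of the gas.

P₁ = nRT₁/V₁ = 1.61×8.314×361/36.0 = 134 kPa.
Adiabatic: T₂/T₁ = (P₂/P₁)^((γ−1)/γ) ⇒ T₂ = 361×(4.20)^0.248 = 515 K; V₂ = 12.2 L.

515 K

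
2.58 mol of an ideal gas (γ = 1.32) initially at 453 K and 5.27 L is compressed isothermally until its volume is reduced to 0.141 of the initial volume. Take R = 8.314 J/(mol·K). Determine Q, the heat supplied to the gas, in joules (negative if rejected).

-19000 J

P₁ = nRT₁/V₁ = 2.58×8.314×453/5.27 = 1840 kPa.
Isothermal: T stays 453 K; PV = const ⇒ V₂ = 0.743 L, P₂ = 13100 kPa.
ΔU = 0 (ideal gas, T constant).
W = nRT ln(V₂/V₁) = 2.58×8.314×453×ln(0.141) = -19000 J.
Q = ΔU + W = -19000 J.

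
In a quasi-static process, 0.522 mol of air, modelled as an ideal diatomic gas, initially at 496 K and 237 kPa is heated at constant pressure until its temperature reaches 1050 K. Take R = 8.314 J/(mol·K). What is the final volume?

19.2 L

V₁ = nRT₁/P₁ = 0.522×8.314×496/237 = 9.08 L.
Isobaric: P stays 237 kPa; V/T = const ⇒ T₂ = 1050 K, V₂ = 19.2 L.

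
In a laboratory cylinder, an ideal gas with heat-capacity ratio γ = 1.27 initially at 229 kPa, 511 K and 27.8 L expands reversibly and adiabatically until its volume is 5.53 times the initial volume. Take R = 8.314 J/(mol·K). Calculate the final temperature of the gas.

Adiabatic: TV^(γ−1) = const ⇒ T₂ = 511×(0.181)^0.270 = 322 K; PV^γ = const ⇒ P₂ = 26.1 kPa.

322 K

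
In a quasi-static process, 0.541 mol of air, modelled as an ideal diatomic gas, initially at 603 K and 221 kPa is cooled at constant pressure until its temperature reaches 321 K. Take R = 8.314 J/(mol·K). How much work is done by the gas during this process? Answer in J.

-1270 J

V₁ = nRT₁/P₁ = 0.541×8.314×603/221 = 12.3 L.
Isobaric: P stays 221 kPa; V/T = const ⇒ T₂ = 321 K, V₂ = 6.53 L.
W = PΔV = 221×(6.53−12.3) kPa·L = -1270 J.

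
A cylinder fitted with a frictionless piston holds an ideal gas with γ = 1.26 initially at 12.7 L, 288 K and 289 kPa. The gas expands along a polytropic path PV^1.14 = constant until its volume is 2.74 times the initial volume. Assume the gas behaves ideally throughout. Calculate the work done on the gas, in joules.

-3450 J

n = P₁V₁/(RT₁) = 289×12.7/(8.314×288) = 1.53 mol.
Polytropic n=1.14: T₂ = T₁(V₁/V₂)^(n−1) = 288×(0.365)^0.14 = 250 K; P₂ = P₁(V₁/V₂)^n = 91.6 kPa.
W = (P₁V₁−P₂V₂)/(n−1) = (289×12.7−91.6×34.8)/0.14 = 3450 J.
Work done on the gas = −W_by = -3450 J.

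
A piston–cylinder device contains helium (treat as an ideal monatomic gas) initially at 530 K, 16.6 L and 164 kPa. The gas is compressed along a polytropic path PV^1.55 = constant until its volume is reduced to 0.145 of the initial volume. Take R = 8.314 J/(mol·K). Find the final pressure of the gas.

3270 kPa

Polytropic n=1.55: T₂ = T₁(V₁/V₂)^(n−1) = 530×(6.90)^0.55 = 1530 K; P₂ = P₁(V₁/V₂)^n = 3270 kPa.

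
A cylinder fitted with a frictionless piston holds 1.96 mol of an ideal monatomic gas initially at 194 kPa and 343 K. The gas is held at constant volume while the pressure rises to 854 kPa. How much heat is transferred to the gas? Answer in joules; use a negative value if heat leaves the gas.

28500 J

V₁ = nRT₁/P₁ = 1.96×8.314×343/194 = 28.8 L.
Isochoric: V stays 28.8 L; P/T = const ⇒ T₂ = 1510 K, P₂ = 854 kPa.
W = 0 (no volume change).
ΔU = nCvΔT = 1.96×12.5×(1510−343) = 28500 J.
Q = ΔU = 28500 J.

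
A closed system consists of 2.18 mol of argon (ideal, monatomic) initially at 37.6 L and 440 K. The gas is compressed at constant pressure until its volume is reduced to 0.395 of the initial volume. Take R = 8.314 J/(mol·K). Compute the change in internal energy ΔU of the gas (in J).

P₁ = nRT₁/V₁ = 2.18×8.314×440/37.6 = 212 kPa.
Isobaric: P stays 212 kPa; V/T = const ⇒ T₂ = 174 K, V₂ = 14.9 L.
For an ideal gas ΔU = nCvΔT with Cv = (3/2)R = 12.5 J/(mol·K).
ΔU = 2.18×12.5×(174−440) = -7240 J.

-7240 J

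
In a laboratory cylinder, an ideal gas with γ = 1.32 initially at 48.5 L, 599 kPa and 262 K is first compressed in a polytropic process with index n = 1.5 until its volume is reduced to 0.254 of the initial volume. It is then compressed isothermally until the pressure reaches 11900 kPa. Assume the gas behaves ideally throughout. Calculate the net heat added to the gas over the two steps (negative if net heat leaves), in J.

n = P₁V₁/(RT₁) = 599×48.5/(8.314×262) = 13.3 mol.
Step 1 — Polytropic n=1.5: T₂ = T₁(V₁/V₂)^(n−1) = 262×(3.94)^0.50 = 520 K; P₂ = P₁(V₁/V₂)^n = 4680 kPa.
W = (P₁V₁−P₂V₂)/(n−1) = (599×48.5−4680×12.3)/0.50 = -57200 J.
ΔU = nCvΔT = 13.3×26.0×(520−262) = 89400 J.
Q = ΔU + W = 32200 J.
State after step 1: P = 4680 kPa, V = 12.3 L, T = 520 K.
Step 2 — Isothermal: T stays 520 K; PV = const ⇒ V₂ = 4.84 L, P₂ = 11900 kPa.
ΔU = 0 (ideal gas, T constant).
W = nRT ln(V₂/V₁) = 13.3×8.314×520×ln(0.393) = -53800 J.
Q = ΔU + W = -53800 J.
Net over both steps: W = -111000 J, Q = -21600 J, ΔU = 89400 J.

-21600 J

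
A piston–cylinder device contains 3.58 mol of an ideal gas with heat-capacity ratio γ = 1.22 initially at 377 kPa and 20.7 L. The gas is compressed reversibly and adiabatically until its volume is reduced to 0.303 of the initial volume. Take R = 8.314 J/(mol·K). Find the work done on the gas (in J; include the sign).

T₁ = P₁V₁/(nR) = 377×20.7/(3.58×8.314) = 262 K.
Adiabatic: TV^(γ−1) = const ⇒ T₂ = 262×(3.30)^0.220 = 341 K; PV^γ = const ⇒ P₂ = 1620 kPa.
ΔU = nCvΔT = 3.58×37.8×(341−262) = 10700 J.
Q = 0 for an adiabatic process, so W = −ΔU = -10700 J.
Work done on the gas = −W_by = 10700 J.

10700 J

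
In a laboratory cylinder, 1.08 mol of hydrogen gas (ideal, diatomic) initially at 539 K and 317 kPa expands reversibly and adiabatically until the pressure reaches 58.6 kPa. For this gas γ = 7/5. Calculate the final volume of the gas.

51.0 L

V₁ = nRT₁/P₁ = 1.08×8.314×539/317 = 15.3 L.
Adiabatic: T₂/T₁ = (P₂/P₁)^((γ−1)/γ) ⇒ T₂ = 539×(0.185)^0.286 = 333 K; V₂ = 51.0 L.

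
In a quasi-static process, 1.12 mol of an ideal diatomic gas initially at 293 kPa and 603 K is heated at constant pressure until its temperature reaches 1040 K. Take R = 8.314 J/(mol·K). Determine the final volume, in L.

V₁ = nRT₁/P₁ = 1.12×8.314×603/293 = 19.2 L.
Isobaric: P stays 293 kPa; V/T = const ⇒ T₂ = 1040 K, V₂ = 33.1 L.

33.1 L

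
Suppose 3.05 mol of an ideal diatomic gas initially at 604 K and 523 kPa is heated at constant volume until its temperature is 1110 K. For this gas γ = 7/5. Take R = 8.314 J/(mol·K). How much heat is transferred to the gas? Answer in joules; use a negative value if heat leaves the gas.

V₁ = nRT₁/P₁ = 3.05×8.314×604/523 = 29.3 L.
Isochoric: V stays 29.3 L; P/T = const ⇒ T₂ = 1110 K, P₂ = 961 kPa.
W = 0 (no volume change).
ΔU = nCvΔT = 3.05×20.8×(1110−604) = 32100 J.
Q = ΔU = 32100 J.

32100 J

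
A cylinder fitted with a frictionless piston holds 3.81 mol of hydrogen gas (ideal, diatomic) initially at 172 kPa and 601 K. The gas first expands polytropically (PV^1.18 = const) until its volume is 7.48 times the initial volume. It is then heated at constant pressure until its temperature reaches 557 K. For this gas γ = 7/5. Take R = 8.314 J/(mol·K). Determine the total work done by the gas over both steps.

36500 J

V₁ = nRT₁/P₁ = 3.81×8.314×601/172 = 111 L.
Step 1 — Polytropic n=1.18: T₂ = T₁(V₁/V₂)^(n−1) = 601×(0.134)^0.18 = 418 K; P₂ = P₁(V₁/V₂)^n = 16.0 kPa.
W = (P₁V₁−P₂V₂)/(n−1) = (172×111−16.0×828)/0.18 = 32100 J.
ΔU = nCvΔT = 3.81×20.8×(418−601) = -14500 J.
Q = ΔU + W = 17700 J.
State after step 1: P = 16.0 kPa, V = 828 L, T = 418 K.
Step 2 — Isobaric: P stays 16.0 kPa; V/T = const ⇒ T₂ = 557 K, V₂ = 1100 L.
W = PΔV = 16.0×(1100−828) kPa·L = 4390 J.
ΔU = nCvΔT = 3.81×20.8×(557−418) = 11000 J.
Q = ΔU + W = nCpΔT = 15400 J.
Net over both steps: W = 36500 J, Q = 33000 J, ΔU = -3480 J.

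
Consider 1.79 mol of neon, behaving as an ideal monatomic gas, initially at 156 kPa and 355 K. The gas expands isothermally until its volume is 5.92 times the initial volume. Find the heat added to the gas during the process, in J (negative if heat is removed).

9400 J

V₁ = nRT₁/P₁ = 1.79×8.314×355/156 = 33.9 L.
Isothermal: T stays 355 K; PV = const ⇒ V₂ = 200 L, P₂ = 26.4 kPa.
ΔU = 0 (ideal gas, T constant).
W = nRT ln(V₂/V₁) = 1.79×8.314×355×ln(5.92) = 9400 J.
Q = ΔU + W = 9400 J.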